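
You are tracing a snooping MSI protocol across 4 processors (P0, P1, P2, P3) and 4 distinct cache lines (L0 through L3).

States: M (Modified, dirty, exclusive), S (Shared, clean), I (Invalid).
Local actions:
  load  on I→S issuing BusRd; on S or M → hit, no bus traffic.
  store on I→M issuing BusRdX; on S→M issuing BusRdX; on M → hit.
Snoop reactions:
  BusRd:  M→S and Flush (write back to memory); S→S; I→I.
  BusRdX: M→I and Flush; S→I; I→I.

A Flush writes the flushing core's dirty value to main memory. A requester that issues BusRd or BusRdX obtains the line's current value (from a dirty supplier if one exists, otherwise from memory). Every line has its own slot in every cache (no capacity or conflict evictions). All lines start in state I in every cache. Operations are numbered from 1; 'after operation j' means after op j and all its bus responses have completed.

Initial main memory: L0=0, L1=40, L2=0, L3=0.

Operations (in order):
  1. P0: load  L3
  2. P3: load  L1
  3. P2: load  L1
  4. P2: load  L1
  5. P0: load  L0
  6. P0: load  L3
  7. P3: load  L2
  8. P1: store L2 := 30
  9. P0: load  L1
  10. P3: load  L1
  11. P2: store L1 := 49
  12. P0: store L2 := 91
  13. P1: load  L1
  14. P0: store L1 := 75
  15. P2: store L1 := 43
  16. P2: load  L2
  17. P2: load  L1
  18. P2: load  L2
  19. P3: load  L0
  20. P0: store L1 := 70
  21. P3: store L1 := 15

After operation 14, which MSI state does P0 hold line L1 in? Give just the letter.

  op1 P0: load  L3 → S/I/I/I on L3; bus BusRd; mem=0
  op2 P3: load  L1 → I/I/I/S on L1; bus BusRd; mem=40
  op3 P2: load  L1 → I/I/S/S on L1; bus BusRd; mem=40
  op4 P2: load  L1 → I/I/S/S on L1; bus (none); mem=40
  op5 P0: load  L0 → S/I/I/I on L0; bus BusRd; mem=0
  op6 P0: load  L3 → S/I/I/I on L3; bus (none); mem=0
  op7 P3: load  L2 → I/I/I/S on L2; bus BusRd; mem=0
  op8 P1: store L2 := 30 → I/M/I/I on L2; bus BusRdX; mem=0
  op9 P0: load  L1 → S/I/S/S on L1; bus BusRd; mem=40
  op10 P3: load  L1 → S/I/S/S on L1; bus (none); mem=40
  op11 P2: store L1 := 49 → I/I/M/I on L1; bus BusRdX; mem=40
  op12 P0: store L2 := 91 → M/I/I/I on L2; bus BusRdX Flush; mem=30
  op13 P1: load  L1 → I/S/S/I on L1; bus BusRd Flush; mem=49
  op14 P0: store L1 := 75 → M/I/I/I on L1; bus BusRdX; mem=49
  op15 P2: store L1 := 43 → I/I/M/I on L1; bus BusRdX Flush; mem=75
  op16 P2: load  L2 → S/I/S/I on L2; bus BusRd Flush; mem=91
  op17 P2: load  L1 → I/I/M/I on L1; bus (none); mem=75
  op18 P2: load  L2 → S/I/S/I on L2; bus (none); mem=91
  op19 P3: load  L0 → S/I/I/S on L0; bus BusRd; mem=0
  op20 P0: store L1 := 70 → M/I/I/I on L1; bus BusRdX Flush; mem=43
  op21 P3: store L1 := 15 → I/I/I/M on L1; bus BusRdX Flush; mem=70

state = M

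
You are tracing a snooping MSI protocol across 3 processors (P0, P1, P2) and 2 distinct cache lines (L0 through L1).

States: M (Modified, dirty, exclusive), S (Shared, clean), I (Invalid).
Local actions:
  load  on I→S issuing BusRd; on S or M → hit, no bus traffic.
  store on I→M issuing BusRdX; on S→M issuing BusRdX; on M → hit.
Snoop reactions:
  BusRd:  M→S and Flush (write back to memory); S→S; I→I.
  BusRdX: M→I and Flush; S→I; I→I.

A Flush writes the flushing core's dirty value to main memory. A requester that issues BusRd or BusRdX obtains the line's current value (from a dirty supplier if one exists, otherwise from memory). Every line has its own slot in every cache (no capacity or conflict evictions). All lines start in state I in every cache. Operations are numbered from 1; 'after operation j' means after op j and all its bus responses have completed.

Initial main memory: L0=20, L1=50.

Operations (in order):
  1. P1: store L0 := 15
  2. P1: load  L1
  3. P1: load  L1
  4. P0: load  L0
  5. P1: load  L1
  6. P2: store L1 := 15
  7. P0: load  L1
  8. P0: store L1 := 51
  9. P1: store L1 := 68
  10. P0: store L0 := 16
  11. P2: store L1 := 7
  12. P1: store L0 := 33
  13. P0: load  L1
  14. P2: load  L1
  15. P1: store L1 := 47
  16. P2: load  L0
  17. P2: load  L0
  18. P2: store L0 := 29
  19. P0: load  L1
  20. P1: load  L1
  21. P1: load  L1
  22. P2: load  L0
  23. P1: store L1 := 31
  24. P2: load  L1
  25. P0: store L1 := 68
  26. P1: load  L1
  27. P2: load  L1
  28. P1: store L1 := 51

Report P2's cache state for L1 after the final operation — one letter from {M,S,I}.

state = I

step 1: P1: store L0 := 15  ⟶  IMI  (L0)  txn=BusRdX  M[L0]=20
step 2: P1: load  L1  ⟶  ISI  (L1)  txn=BusRd  M[L1]=50
step 3: P1: load  L1  ⟶  ISI  (L1)  txn=∅  M[L1]=50
step 4: P0: load  L0  ⟶  SSI  (L0)  txn=BusRd+Flush  M[L0]=15
step 5: P1: load  L1  ⟶  ISI  (L1)  txn=∅  M[L1]=50
step 6: P2: store L1 := 15  ⟶  IIM  (L1)  txn=BusRdX  M[L1]=50
step 7: P0: load  L1  ⟶  SIS  (L1)  txn=BusRd+Flush  M[L1]=15
step 8: P0: store L1 := 51  ⟶  MII  (L1)  txn=BusRdX  M[L1]=15
step 9: P1: store L1 := 68  ⟶  IMI  (L1)  txn=BusRdX+Flush  M[L1]=51
step 10: P0: store L0 := 16  ⟶  MII  (L0)  txn=BusRdX  M[L0]=15
step 11: P2: store L1 := 7  ⟶  IIM  (L1)  txn=BusRdX+Flush  M[L1]=68
step 12: P1: store L0 := 33  ⟶  IMI  (L0)  txn=BusRdX+Flush  M[L0]=16
step 13: P0: load  L1  ⟶  SIS  (L1)  txn=BusRd+Flush  M[L1]=7
step 14: P2: load  L1  ⟶  SIS  (L1)  txn=∅  M[L1]=7
step 15: P1: store L1 := 47  ⟶  IMI  (L1)  txn=BusRdX  M[L1]=7
step 16: P2: load  L0  ⟶  ISS  (L0)  txn=BusRd+Flush  M[L0]=33
step 17: P2: load  L0  ⟶  ISS  (L0)  txn=∅  M[L0]=33
step 18: P2: store L0 := 29  ⟶  IIM  (L0)  txn=BusRdX  M[L0]=33
step 19: P0: load  L1  ⟶  SSI  (L1)  txn=BusRd+Flush  M[L1]=47
step 20: P1: load  L1  ⟶  SSI  (L1)  txn=∅  M[L1]=47
step 21: P1: load  L1  ⟶  SSI  (L1)  txn=∅  M[L1]=47
step 22: P2: load  L0  ⟶  IIM  (L0)  txn=∅  M[L0]=33
step 23: P1: store L1 := 31  ⟶  IMI  (L1)  txn=BusRdX  M[L1]=47
step 24: P2: load  L1  ⟶  ISS  (L1)  txn=BusRd+Flush  M[L1]=31
step 25: P0: store L1 := 68  ⟶  MII  (L1)  txn=BusRdX  M[L1]=31
step 26: P1: load  L1  ⟶  SSI  (L1)  txn=BusRd+Flush  M[L1]=68
step 27: P2: load  L1  ⟶  SSS  (L1)  txn=BusRd  M[L1]=68
step 28: P1: store L1 := 51  ⟶  IMI  (L1)  txn=BusRdX  M[L1]=68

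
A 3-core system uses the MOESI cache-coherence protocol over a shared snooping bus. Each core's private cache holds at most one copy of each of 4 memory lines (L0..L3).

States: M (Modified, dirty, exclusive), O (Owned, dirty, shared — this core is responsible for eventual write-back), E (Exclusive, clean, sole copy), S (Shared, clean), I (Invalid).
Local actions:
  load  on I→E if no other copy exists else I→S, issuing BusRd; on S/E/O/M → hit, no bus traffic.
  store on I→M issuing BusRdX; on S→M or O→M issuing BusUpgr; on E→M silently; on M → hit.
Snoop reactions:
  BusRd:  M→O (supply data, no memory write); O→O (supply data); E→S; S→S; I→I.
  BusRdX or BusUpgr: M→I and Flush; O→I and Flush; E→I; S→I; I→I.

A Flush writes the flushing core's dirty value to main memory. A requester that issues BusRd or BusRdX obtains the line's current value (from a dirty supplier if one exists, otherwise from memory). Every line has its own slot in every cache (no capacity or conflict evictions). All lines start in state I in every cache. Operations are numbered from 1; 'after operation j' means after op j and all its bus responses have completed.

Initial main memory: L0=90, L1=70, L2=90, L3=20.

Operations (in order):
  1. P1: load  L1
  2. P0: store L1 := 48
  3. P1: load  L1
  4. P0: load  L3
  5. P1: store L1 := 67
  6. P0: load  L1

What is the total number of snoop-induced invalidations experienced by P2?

invalidations = 0

[1] P1: load  L1 | P0:I, P1:E(70), P2:I | bus: BusRd
[2] P0: store L1 := 48 | P0:M(48), P1:I, P2:I | bus: BusRdX
[3] P1: load  L1 | P0:O(48), P1:S(48), P2:I | bus: BusRd
[4] P0: load  L3 | P0:E(20), P1:I, P2:I | bus: BusRd
[5] P1: store L1 := 67 | P0:I, P1:M(67), P2:I | bus: BusUpgr,Flush
[6] P0: load  L1 | P0:S(67), P1:O(67), P2:I | bus: BusRd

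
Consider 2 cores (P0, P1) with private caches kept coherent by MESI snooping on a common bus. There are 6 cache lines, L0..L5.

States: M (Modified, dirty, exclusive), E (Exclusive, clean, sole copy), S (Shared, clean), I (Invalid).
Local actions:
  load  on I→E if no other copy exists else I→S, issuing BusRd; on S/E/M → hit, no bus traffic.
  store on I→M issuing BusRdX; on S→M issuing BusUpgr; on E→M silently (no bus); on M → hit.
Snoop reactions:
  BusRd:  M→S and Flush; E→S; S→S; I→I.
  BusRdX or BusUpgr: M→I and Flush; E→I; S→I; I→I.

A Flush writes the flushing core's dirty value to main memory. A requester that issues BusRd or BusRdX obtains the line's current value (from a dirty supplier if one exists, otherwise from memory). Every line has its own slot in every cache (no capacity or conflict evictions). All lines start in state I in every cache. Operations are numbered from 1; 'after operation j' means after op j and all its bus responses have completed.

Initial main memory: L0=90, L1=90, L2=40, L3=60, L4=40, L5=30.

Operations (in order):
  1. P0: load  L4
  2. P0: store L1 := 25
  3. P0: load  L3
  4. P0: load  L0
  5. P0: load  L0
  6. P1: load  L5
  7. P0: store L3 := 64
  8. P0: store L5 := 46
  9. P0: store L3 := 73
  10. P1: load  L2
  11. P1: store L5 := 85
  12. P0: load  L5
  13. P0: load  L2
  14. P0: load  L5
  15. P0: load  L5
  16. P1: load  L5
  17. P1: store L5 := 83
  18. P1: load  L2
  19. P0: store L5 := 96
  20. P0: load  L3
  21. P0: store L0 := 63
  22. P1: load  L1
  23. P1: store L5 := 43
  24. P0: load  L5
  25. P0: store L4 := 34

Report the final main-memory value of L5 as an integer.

memory[L5] = 43

1. P0: load  L4  bus=[BusRd]  L4: P0=E P1=I  mem[L4]=40
2. P0: store L1 := 25  bus=[BusRdX]  L1: P0=M P1=I  mem[L1]=90
3. P0: load  L3  bus=[BusRd]  L3: P0=E P1=I  mem[L3]=60
4. P0: load  L0  bus=[BusRd]  L0: P0=E P1=I  mem[L0]=90
5. P0: load  L0  bus=[-]  L0: P0=E P1=I  mem[L0]=90
6. P1: load  L5  bus=[BusRd]  L5: P0=I P1=E  mem[L5]=30
7. P0: store L3 := 64  bus=[-]  L3: P0=M P1=I  mem[L3]=60
8. P0: store L5 := 46  bus=[BusRdX]  L5: P0=M P1=I  mem[L5]=30
9. P0: store L3 := 73  bus=[-]  L3: P0=M P1=I  mem[L3]=60
10. P1: load  L2  bus=[BusRd]  L2: P0=I P1=E  mem[L2]=40
11. P1: store L5 := 85  bus=[BusRdX,Flush]  L5: P0=I P1=M  mem[L5]=46
12. P0: load  L5  bus=[BusRd,Flush]  L5: P0=S P1=S  mem[L5]=85
13. P0: load  L2  bus=[BusRd]  L2: P0=S P1=S  mem[L2]=40
14. P0: load  L5  bus=[-]  L5: P0=S P1=S  mem[L5]=85
15. P0: load  L5  bus=[-]  L5: P0=S P1=S  mem[L5]=85
16. P1: load  L5  bus=[-]  L5: P0=S P1=S  mem[L5]=85
17. P1: store L5 := 83  bus=[BusUpgr]  L5: P0=I P1=M  mem[L5]=85
18. P1: load  L2  bus=[-]  L2: P0=S P1=S  mem[L2]=40
19. P0: store L5 := 96  bus=[BusRdX,Flush]  L5: P0=M P1=I  mem[L5]=83
20. P0: load  L3  bus=[-]  L3: P0=M P1=I  mem[L3]=60
21. P0: store L0 := 63  bus=[-]  L0: P0=M P1=I  mem[L0]=90
22. P1: load  L1  bus=[BusRd,Flush]  L1: P0=S P1=S  mem[L1]=25
23. P1: store L5 := 43  bus=[BusRdX,Flush]  L5: P0=I P1=M  mem[L5]=96
24. P0: load  L5  bus=[BusRd,Flush]  L5: P0=S P1=S  mem[L5]=43
25. P0: store L4 := 34  bus=[-]  L4: P0=M P1=I  mem[L4]=40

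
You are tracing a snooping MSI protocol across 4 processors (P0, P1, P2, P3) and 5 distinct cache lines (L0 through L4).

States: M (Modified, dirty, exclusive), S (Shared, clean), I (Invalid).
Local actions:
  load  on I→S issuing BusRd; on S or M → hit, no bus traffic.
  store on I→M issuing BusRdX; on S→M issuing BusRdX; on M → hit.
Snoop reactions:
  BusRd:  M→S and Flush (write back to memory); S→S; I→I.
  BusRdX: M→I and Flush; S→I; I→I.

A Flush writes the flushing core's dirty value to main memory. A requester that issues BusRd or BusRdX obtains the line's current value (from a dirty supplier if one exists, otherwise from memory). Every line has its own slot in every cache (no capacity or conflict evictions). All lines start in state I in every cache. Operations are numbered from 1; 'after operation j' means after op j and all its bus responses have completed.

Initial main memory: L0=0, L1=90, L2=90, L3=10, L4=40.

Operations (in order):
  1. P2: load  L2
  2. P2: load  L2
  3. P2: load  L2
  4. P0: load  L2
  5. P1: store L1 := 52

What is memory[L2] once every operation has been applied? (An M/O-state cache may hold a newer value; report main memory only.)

1. P2: load  L2  bus=[BusRd]  L2: P0=I P1=I P2=S P3=I  mem[L2]=90
2. P2: load  L2  bus=[-]  L2: P0=I P1=I P2=S P3=I  mem[L2]=90
3. P2: load  L2  bus=[-]  L2: P0=I P1=I P2=S P3=I  mem[L2]=90
4. P0: load  L2  bus=[BusRd]  L2: P0=S P1=I P2=S P3=I  mem[L2]=90
5. P1: store L1 := 52  bus=[BusRdX]  L1: P0=I P1=M P2=I P3=I  mem[L1]=90

memory[L2] = 90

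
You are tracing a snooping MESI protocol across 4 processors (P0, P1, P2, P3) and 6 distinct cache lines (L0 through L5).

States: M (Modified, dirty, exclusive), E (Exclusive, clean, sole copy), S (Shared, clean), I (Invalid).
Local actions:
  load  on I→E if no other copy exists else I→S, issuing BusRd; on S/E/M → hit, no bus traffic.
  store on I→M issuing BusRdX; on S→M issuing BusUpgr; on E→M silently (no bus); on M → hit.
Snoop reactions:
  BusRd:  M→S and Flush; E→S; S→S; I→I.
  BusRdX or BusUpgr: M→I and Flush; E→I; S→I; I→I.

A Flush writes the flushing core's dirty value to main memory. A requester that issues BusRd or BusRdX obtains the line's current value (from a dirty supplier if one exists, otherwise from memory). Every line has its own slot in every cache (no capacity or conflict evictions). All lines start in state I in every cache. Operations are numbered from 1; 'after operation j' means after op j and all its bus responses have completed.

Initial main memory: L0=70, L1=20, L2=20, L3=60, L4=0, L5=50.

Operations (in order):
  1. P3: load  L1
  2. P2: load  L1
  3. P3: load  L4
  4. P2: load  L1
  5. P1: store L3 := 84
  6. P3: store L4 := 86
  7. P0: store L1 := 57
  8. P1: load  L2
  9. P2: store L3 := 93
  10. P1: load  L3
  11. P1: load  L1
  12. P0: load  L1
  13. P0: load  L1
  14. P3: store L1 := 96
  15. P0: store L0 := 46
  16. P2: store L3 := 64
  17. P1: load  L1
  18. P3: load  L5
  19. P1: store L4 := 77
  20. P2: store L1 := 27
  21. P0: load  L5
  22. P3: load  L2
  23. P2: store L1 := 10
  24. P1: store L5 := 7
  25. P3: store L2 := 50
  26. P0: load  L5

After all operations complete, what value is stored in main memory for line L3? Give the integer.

1. P3: load  L1  bus=[BusRd]  L1: P0=I P1=I P2=I P3=E  mem[L1]=20
2. P2: load  L1  bus=[BusRd]  L1: P0=I P1=I P2=S P3=S  mem[L1]=20
3. P3: load  L4  bus=[BusRd]  L4: P0=I P1=I P2=I P3=E  mem[L4]=0
4. P2: load  L1  bus=[-]  L1: P0=I P1=I P2=S P3=S  mem[L1]=20
5. P1: store L3 := 84  bus=[BusRdX]  L3: P0=I P1=M P2=I P3=I  mem[L3]=60
6. P3: store L4 := 86  bus=[-]  L4: P0=I P1=I P2=I P3=M  mem[L4]=0
7. P0: store L1 := 57  bus=[BusRdX]  L1: P0=M P1=I P2=I P3=I  mem[L1]=20
8. P1: load  L2  bus=[BusRd]  L2: P0=I P1=E P2=I P3=I  mem[L2]=20
9. P2: store L3 := 93  bus=[BusRdX,Flush]  L3: P0=I P1=I P2=M P3=I  mem[L3]=84
10. P1: load  L3  bus=[BusRd,Flush]  L3: P0=I P1=S P2=S P3=I  mem[L3]=93
11. P1: load  L1  bus=[BusRd,Flush]  L1: P0=S P1=S P2=I P3=I  mem[L1]=57
12. P0: load  L1  bus=[-]  L1: P0=S P1=S P2=I P3=I  mem[L1]=57
13. P0: load  L1  bus=[-]  L1: P0=S P1=S P2=I P3=I  mem[L1]=57
14. P3: store L1 := 96  bus=[BusRdX]  L1: P0=I P1=I P2=I P3=M  mem[L1]=57
15. P0: store L0 := 46  bus=[BusRdX]  L0: P0=M P1=I P2=I P3=I  mem[L0]=70
16. P2: store L3 := 64  bus=[BusUpgr]  L3: P0=I P1=I P2=M P3=I  mem[L3]=93
17. P1: load  L1  bus=[BusRd,Flush]  L1: P0=I P1=S P2=I P3=S  mem[L1]=96
18. P3: load  L5  bus=[BusRd]  L5: P0=I P1=I P2=I P3=E  mem[L5]=50
19. P1: store L4 := 77  bus=[BusRdX,Flush]  L4: P0=I P1=M P2=I P3=I  mem[L4]=86
20. P2: store L1 := 27  bus=[BusRdX]  L1: P0=I P1=I P2=M P3=I  mem[L1]=96
21. P0: load  L5  bus=[BusRd]  L5: P0=S P1=I P2=I P3=S  mem[L5]=50
22. P3: load  L2  bus=[BusRd]  L2: P0=I P1=S P2=I P3=S  mem[L2]=20
23. P2: store L1 := 10  bus=[-]  L1: P0=I P1=I P2=M P3=I  mem[L1]=96
24. P1: store L5 := 7  bus=[BusRdX]  L5: P0=I P1=M P2=I P3=I  mem[L5]=50
25. P3: store L2 := 50  bus=[BusUpgr]  L2: P0=I P1=I P2=I P3=M  mem[L2]=20
26. P0: load  L5  bus=[BusRd,Flush]  L5: P0=S P1=S P2=I P3=I  mem[L5]=7

memory[L3] = 93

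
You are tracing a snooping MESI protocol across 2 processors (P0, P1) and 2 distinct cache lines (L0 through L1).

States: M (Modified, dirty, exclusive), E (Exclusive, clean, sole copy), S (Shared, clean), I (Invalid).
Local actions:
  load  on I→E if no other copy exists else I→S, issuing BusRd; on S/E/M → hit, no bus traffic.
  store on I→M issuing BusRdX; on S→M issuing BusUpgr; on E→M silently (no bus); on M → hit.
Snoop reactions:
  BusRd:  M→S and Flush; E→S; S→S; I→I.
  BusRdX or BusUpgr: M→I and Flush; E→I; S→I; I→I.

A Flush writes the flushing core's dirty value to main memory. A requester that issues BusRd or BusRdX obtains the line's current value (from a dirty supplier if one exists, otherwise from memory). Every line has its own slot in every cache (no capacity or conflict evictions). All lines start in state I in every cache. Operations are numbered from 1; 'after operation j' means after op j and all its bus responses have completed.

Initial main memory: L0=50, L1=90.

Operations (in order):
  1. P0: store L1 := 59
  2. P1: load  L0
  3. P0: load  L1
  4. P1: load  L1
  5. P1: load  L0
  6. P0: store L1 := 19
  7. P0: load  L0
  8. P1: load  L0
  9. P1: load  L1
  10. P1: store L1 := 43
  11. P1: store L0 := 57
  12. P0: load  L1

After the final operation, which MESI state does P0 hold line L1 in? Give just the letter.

state = S

1. P0: store L1 := 59  bus=[BusRdX]  L1: P0=M P1=I  mem[L1]=90
2. P1: load  L0  bus=[BusRd]  L0: P0=I P1=E  mem[L0]=50
3. P0: load  L1  bus=[-]  L1: P0=M P1=I  mem[L1]=90
4. P1: load  L1  bus=[BusRd,Flush]  L1: P0=S P1=S  mem[L1]=59
5. P1: load  L0  bus=[-]  L0: P0=I P1=E  mem[L0]=50
6. P0: store L1 := 19  bus=[BusUpgr]  L1: P0=M P1=I  mem[L1]=59
7. P0: load  L0  bus=[BusRd]  L0: P0=S P1=S  mem[L0]=50
8. P1: load  L0  bus=[-]  L0: P0=S P1=S  mem[L0]=50
9. P1: load  L1  bus=[BusRd,Flush]  L1: P0=S P1=S  mem[L1]=19
10. P1: store L1 := 43  bus=[BusUpgr]  L1: P0=I P1=M  mem[L1]=19
11. P1: store L0 := 57  bus=[BusUpgr]  L0: P0=I P1=M  mem[L0]=50
12. P0: load  L1  bus=[BusRd,Flush]  L1: P0=S P1=S  mem[L1]=43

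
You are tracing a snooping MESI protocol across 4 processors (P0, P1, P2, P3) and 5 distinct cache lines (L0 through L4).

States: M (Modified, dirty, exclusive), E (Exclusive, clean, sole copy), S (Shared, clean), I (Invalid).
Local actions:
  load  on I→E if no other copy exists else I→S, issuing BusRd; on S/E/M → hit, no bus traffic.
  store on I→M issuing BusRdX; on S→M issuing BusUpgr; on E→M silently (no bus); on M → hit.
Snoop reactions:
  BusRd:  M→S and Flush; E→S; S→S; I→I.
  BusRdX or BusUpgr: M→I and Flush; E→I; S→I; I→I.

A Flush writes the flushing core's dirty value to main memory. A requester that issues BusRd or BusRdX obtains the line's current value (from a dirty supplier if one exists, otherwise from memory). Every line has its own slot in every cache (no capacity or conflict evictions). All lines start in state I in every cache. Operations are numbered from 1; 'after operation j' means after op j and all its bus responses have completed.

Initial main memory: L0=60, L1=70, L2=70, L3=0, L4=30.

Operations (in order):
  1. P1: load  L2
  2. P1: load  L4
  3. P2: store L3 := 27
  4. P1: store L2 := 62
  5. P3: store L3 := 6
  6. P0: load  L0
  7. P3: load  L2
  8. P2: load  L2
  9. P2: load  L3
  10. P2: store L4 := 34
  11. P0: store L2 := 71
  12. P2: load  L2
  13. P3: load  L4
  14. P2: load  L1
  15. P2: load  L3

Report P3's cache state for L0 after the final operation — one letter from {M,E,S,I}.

[1] P1: load  L2 | P0:I, P1:E(70), P2:I, P3:I | bus: BusRd
[2] P1: load  L4 | P0:I, P1:E(30), P2:I, P3:I | bus: BusRd
[3] P2: store L3 := 27 | P0:I, P1:I, P2:M(27), P3:I | bus: BusRdX
[4] P1: store L2 := 62 | P0:I, P1:M(62), P2:I, P3:I | bus: none
[5] P3: store L3 := 6 | P0:I, P1:I, P2:I, P3:M(6) | bus: BusRdX,Flush
[6] P0: load  L0 | P0:E(60), P1:I, P2:I, P3:I | bus: BusRd
[7] P3: load  L2 | P0:I, P1:S(62), P2:I, P3:S(62) | bus: BusRd,Flush
[8] P2: load  L2 | P0:I, P1:S(62), P2:S(62), P3:S(62) | bus: BusRd
[9] P2: load  L3 | P0:I, P1:I, P2:S(6), P3:S(6) | bus: BusRd,Flush
[10] P2: store L4 := 34 | P0:I, P1:I, P2:M(34), P3:I | bus: BusRdX
[11] P0: store L2 := 71 | P0:M(71), P1:I, P2:I, P3:I | bus: BusRdX
[12] P2: load  L2 | P0:S(71), P1:I, P2:S(71), P3:I | bus: BusRd,Flush
[13] P3: load  L4 | P0:I, P1:I, P2:S(34), P3:S(34) | bus: BusRd,Flush
[14] P2: load  L1 | P0:I, P1:I, P2:E(70), P3:I | bus: BusRd
[15] P2: load  L3 | P0:I, P1:I, P2:S(6), P3:S(6) | bus: none

state = I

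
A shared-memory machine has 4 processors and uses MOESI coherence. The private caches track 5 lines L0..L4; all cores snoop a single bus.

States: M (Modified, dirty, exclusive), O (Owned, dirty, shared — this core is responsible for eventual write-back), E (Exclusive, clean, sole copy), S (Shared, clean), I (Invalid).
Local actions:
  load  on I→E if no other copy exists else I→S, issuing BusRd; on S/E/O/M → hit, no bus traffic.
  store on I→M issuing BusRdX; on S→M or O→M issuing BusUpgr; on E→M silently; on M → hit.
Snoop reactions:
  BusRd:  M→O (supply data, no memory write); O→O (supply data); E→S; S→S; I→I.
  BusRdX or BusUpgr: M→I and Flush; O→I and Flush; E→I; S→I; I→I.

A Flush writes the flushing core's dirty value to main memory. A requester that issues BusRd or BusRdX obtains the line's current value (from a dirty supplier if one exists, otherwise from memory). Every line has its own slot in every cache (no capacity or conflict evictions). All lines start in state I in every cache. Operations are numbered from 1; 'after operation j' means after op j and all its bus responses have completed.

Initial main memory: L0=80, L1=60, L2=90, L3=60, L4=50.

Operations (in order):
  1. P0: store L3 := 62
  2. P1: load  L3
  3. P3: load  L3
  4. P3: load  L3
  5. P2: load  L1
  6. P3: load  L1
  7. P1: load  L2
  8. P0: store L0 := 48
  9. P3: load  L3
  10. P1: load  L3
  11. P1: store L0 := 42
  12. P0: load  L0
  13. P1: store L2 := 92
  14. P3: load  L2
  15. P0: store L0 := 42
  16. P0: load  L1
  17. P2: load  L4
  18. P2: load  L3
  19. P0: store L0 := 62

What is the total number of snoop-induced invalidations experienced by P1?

1. P0: store L3 := 62  bus=[BusRdX]  L3: P0=M P1=I P2=I P3=I  mem[L3]=60
2. P1: load  L3  bus=[BusRd]  L3: P0=O P1=S P2=I P3=I  mem[L3]=60
3. P3: load  L3  bus=[BusRd]  L3: P0=O P1=S P2=I P3=S  mem[L3]=60
4. P3: load  L3  bus=[-]  L3: P0=O P1=S P2=I P3=S  mem[L3]=60
5. P2: load  L1  bus=[BusRd]  L1: P0=I P1=I P2=E P3=I  mem[L1]=60
6. P3: load  L1  bus=[BusRd]  L1: P0=I P1=I P2=S P3=S  mem[L1]=60
7. P1: load  L2  bus=[BusRd]  L2: P0=I P1=E P2=I P3=I  mem[L2]=90
8. P0: store L0 := 48  bus=[BusRdX]  L0: P0=M P1=I P2=I P3=I  mem[L0]=80
9. P3: load  L3  bus=[-]  L3: P0=O P1=S P2=I P3=S  mem[L3]=60
10. P1: load  L3  bus=[-]  L3: P0=O P1=S P2=I P3=S  mem[L3]=60
11. P1: store L0 := 42  bus=[BusRdX,Flush]  L0: P0=I P1=M P2=I P3=I  mem[L0]=48
12. P0: load  L0  bus=[BusRd]  L0: P0=S P1=O P2=I P3=I  mem[L0]=48
13. P1: store L2 := 92  bus=[-]  L2: P0=I P1=M P2=I P3=I  mem[L2]=90
14. P3: load  L2  bus=[BusRd]  L2: P0=I P1=O P2=I P3=S  mem[L2]=90
15. P0: store L0 := 42  bus=[BusUpgr,Flush]  L0: P0=M P1=I P2=I P3=I  mem[L0]=42
16. P0: load  L1  bus=[BusRd]  L1: P0=S P1=I P2=S P3=S  mem[L1]=60
17. P2: load  L4  bus=[BusRd]  L4: P0=I P1=I P2=E P3=I  mem[L4]=50
18. P2: load  L3  bus=[BusRd]  L3: P0=O P1=S P2=S P3=S  mem[L3]=60
19. P0: store L0 := 62  bus=[-]  L0: P0=M P1=I P2=I P3=I  mem[L0]=42

invalidations = 1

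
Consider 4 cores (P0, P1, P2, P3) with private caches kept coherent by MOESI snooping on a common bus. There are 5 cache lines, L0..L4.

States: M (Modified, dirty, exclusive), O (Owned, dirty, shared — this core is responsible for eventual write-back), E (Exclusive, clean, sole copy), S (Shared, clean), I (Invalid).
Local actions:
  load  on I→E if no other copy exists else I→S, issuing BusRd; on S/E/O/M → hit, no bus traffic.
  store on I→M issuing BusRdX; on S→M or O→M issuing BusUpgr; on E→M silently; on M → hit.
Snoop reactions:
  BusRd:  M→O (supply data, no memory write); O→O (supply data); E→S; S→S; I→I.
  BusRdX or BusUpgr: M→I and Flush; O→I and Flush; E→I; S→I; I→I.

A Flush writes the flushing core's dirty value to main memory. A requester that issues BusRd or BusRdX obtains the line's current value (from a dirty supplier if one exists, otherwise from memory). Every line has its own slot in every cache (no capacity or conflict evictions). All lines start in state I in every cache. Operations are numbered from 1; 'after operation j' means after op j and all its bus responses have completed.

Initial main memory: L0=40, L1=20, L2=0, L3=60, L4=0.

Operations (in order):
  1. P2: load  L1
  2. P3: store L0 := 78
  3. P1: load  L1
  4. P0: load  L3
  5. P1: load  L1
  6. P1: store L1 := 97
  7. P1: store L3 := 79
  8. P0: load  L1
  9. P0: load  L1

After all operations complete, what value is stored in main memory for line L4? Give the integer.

memory[L4] = 0

1. P2: load  L1  bus=[BusRd]  L1: P0=I P1=I P2=E P3=I  mem[L1]=20
2. P3: store L0 := 78  bus=[BusRdX]  L0: P0=I P1=I P2=I P3=M  mem[L0]=40
3. P1: load  L1  bus=[BusRd]  L1: P0=I P1=S P2=S P3=I  mem[L1]=20
4. P0: load  L3  bus=[BusRd]  L3: P0=E P1=I P2=I P3=I  mem[L3]=60
5. P1: load  L1  bus=[-]  L1: P0=I P1=S P2=S P3=I  mem[L1]=20
6. P1: store L1 := 97  bus=[BusUpgr]  L1: P0=I P1=M P2=I P3=I  mem[L1]=20
7. P1: store L3 := 79  bus=[BusRdX]  L3: P0=I P1=M P2=I P3=I  mem[L3]=60
8. P0: load  L1  bus=[BusRd]  L1: P0=S P1=O P2=I P3=I  mem[L1]=20
9. P0: load  L1  bus=[-]  L1: P0=S P1=O P2=I P3=I  mem[L1]=20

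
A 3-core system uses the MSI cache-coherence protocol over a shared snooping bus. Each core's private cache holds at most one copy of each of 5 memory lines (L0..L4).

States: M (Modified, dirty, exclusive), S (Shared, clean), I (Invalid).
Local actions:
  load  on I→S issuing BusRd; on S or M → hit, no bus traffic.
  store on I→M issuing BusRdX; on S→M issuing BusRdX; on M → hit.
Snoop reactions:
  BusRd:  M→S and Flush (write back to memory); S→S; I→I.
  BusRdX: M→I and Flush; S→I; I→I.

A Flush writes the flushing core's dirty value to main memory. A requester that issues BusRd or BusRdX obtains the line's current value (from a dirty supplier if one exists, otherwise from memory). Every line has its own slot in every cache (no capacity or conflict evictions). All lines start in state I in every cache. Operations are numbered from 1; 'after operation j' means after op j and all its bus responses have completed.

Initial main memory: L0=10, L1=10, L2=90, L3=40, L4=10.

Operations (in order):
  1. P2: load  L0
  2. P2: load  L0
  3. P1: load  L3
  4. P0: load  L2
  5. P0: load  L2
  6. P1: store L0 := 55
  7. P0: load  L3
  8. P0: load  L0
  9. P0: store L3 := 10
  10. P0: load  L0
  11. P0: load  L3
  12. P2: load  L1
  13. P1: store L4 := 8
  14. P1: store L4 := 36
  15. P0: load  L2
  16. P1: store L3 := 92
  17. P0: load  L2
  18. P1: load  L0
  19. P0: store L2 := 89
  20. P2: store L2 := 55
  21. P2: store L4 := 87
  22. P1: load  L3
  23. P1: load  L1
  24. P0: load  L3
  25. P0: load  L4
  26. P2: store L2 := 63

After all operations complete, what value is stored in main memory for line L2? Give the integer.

memory[L2] = 89

[1] P2: load  L0 | P0:I, P1:I, P2:S(10) | bus: BusRd
[2] P2: load  L0 | P0:I, P1:I, P2:S(10) | bus: none
[3] P1: load  L3 | P0:I, P1:S(40), P2:I | bus: BusRd
[4] P0: load  L2 | P0:S(90), P1:I, P2:I | bus: BusRd
[5] P0: load  L2 | P0:S(90), P1:I, P2:I | bus: none
[6] P1: store L0 := 55 | P0:I, P1:M(55), P2:I | bus: BusRdX
[7] P0: load  L3 | P0:S(40), P1:S(40), P2:I | bus: BusRd
[8] P0: load  L0 | P0:S(55), P1:S(55), P2:I | bus: BusRd,Flush
[9] P0: store L3 := 10 | P0:M(10), P1:I, P2:I | bus: BusRdX
[10] P0: load  L0 | P0:S(55), P1:S(55), P2:I | bus: none
[11] P0: load  L3 | P0:M(10), P1:I, P2:I | bus: none
[12] P2: load  L1 | P0:I, P1:I, P2:S(10) | bus: BusRd
[13] P1: store L4 := 8 | P0:I, P1:M(8), P2:I | bus: BusRdX
[14] P1: store L4 := 36 | P0:I, P1:M(36), P2:I | bus: none
[15] P0: load  L2 | P0:S(90), P1:I, P2:I | bus: none
[16] P1: store L3 := 92 | P0:I, P1:M(92), P2:I | bus: BusRdX,Flush
[17] P0: load  L2 | P0:S(90), P1:I, P2:I | bus: none
[18] P1: load  L0 | P0:S(55), P1:S(55), P2:I | bus: none
[19] P0: store L2 := 89 | P0:M(89), P1:I, P2:I | bus: BusRdX
[20] P2: store L2 := 55 | P0:I, P1:I, P2:M(55) | bus: BusRdX,Flush
[21] P2: store L4 := 87 | P0:I, P1:I, P2:M(87) | bus: BusRdX,Flush
[22] P1: load  L3 | P0:I, P1:M(92), P2:I | bus: none
[23] P1: load  L1 | P0:I, P1:S(10), P2:S(10) | bus: BusRd
[24] P0: load  L3 | P0:S(92), P1:S(92), P2:I | bus: BusRd,Flush
[25] P0: load  L4 | P0:S(87), P1:I, P2:S(87) | bus: BusRd,Flush
[26] P2: store L2 := 63 | P0:I, P1:I, P2:M(63) | bus: none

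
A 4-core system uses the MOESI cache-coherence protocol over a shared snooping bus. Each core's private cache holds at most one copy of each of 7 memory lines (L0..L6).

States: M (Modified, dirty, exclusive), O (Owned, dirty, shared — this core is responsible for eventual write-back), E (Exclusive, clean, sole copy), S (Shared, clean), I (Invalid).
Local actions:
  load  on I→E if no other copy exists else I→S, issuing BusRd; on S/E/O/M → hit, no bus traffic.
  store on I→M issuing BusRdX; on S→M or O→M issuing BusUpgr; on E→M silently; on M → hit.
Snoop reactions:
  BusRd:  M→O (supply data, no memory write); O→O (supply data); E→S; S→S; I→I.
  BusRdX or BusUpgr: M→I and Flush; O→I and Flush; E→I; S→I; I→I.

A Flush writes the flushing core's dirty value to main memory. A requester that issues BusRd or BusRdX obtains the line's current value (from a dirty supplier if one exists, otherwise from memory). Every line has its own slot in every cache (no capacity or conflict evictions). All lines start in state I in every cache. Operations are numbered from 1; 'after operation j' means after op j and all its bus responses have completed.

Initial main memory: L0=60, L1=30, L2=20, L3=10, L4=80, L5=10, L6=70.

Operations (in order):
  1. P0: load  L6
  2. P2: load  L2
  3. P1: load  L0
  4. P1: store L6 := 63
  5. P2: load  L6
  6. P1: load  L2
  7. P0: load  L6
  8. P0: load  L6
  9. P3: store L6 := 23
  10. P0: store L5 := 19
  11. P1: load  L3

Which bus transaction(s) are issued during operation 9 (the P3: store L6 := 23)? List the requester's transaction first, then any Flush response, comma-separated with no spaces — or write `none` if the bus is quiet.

bus = BusRdX,Flush

step 1: P0: load  L6  ⟶  EIII  (L6)  txn=BusRd  M[L6]=70
step 2: P2: load  L2  ⟶  IIEI  (L2)  txn=BusRd  M[L2]=20
step 3: P1: load  L0  ⟶  IEII  (L0)  txn=BusRd  M[L0]=60
step 4: P1: store L6 := 63  ⟶  IMII  (L6)  txn=BusRdX  M[L6]=70
step 5: P2: load  L6  ⟶  IOSI  (L6)  txn=BusRd  M[L6]=70
step 6: P1: load  L2  ⟶  ISSI  (L2)  txn=BusRd  M[L2]=20
step 7: P0: load  L6  ⟶  SOSI  (L6)  txn=BusRd  M[L6]=70
step 8: P0: load  L6  ⟶  SOSI  (L6)  txn=∅  M[L6]=70
step 9: P3: store L6 := 23  ⟶  IIIM  (L6)  txn=BusRdX+Flush  M[L6]=63
step 10: P0: store L5 := 19  ⟶  MIII  (L5)  txn=BusRdX  M[L5]=10
step 11: P1: load  L3  ⟶  IEII  (L3)  txn=BusRd  M[L3]=10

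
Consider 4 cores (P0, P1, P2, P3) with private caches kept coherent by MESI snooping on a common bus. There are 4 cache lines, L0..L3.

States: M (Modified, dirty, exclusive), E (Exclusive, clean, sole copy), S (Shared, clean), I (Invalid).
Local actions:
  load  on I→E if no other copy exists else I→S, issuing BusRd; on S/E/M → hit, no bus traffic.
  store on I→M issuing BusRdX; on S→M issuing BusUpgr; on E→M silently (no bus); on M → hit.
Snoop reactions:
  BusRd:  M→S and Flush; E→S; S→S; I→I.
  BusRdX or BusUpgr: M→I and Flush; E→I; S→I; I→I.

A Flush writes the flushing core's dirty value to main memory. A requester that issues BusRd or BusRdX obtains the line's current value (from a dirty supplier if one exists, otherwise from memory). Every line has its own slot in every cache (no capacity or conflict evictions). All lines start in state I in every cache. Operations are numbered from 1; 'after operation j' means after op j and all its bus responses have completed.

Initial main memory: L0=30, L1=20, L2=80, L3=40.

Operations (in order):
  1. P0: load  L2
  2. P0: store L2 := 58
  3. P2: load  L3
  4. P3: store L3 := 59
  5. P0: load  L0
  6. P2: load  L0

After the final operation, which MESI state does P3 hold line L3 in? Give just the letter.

1. P0: load  L2  bus=[BusRd]  L2: P0=E P1=I P2=I P3=I  mem[L2]=80
2. P0: store L2 := 58  bus=[-]  L2: P0=M P1=I P2=I P3=I  mem[L2]=80
3. P2: load  L3  bus=[BusRd]  L3: P0=I P1=I P2=E P3=I  mem[L3]=40
4. P3: store L3 := 59  bus=[BusRdX]  L3: P0=I P1=I P2=I P3=M  mem[L3]=40
5. P0: load  L0  bus=[BusRd]  L0: P0=E P1=I P2=I P3=I  mem[L0]=30
6. P2: load  L0  bus=[BusRd]  L0: P0=S P1=I P2=S P3=I  mem[L0]=30

state = M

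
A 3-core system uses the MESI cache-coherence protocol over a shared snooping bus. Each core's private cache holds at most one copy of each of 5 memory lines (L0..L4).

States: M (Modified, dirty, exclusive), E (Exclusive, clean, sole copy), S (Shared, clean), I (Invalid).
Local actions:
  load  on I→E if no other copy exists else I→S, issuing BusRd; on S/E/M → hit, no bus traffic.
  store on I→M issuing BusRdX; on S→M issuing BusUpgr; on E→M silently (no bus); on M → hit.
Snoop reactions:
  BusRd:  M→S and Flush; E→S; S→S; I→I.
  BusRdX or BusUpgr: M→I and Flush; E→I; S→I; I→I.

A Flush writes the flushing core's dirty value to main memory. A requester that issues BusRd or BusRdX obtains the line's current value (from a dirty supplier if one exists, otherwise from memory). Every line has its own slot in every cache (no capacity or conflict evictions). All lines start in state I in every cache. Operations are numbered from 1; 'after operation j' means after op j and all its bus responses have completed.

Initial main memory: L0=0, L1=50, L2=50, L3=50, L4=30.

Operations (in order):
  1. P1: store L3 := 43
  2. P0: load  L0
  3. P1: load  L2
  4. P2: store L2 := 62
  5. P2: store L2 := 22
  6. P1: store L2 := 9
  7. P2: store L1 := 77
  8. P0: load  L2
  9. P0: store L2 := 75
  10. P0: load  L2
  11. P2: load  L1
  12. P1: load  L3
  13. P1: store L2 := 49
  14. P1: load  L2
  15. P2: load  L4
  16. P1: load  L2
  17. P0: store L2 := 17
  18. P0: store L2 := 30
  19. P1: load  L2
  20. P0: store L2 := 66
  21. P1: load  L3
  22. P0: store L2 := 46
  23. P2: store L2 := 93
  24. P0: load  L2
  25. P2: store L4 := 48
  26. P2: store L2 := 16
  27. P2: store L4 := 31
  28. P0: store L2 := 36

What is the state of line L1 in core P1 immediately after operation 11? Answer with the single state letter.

[1] P1: store L3 := 43 | P0:I, P1:M(43), P2:I | bus: BusRdX
[2] P0: load  L0 | P0:E(0), P1:I, P2:I | bus: BusRd
[3] P1: load  L2 | P0:I, P1:E(50), P2:I | bus: BusRd
[4] P2: store L2 := 62 | P0:I, P1:I, P2:M(62) | bus: BusRdX
[5] P2: store L2 := 22 | P0:I, P1:I, P2:M(22) | bus: none
[6] P1: store L2 := 9 | P0:I, P1:M(9), P2:I | bus: BusRdX,Flush
[7] P2: store L1 := 77 | P0:I, P1:I, P2:M(77) | bus: BusRdX
[8] P0: load  L2 | P0:S(9), P1:S(9), P2:I | bus: BusRd,Flush
[9] P0: store L2 := 75 | P0:M(75), P1:I, P2:I | bus: BusUpgr
[10] P0: load  L2 | P0:M(75), P1:I, P2:I | bus: none
[11] P2: load  L1 | P0:I, P1:I, P2:M(77) | bus: none
[12] P1: load  L3 | P0:I, P1:M(43), P2:I | bus: none
[13] P1: store L2 := 49 | P0:I, P1:M(49), P2:I | bus: BusRdX,Flush
[14] P1: load  L2 | P0:I, P1:M(49), P2:I | bus: none
[15] P2: load  L4 | P0:I, P1:I, P2:E(30) | bus: BusRd
[16] P1: load  L2 | P0:I, P1:M(49), P2:I | bus: none
[17] P0: store L2 := 17 | P0:M(17), P1:I, P2:I | bus: BusRdX,Flush
[18] P0: store L2 := 30 | P0:M(30), P1:I, P2:I | bus: none
[19] P1: load  L2 | P0:S(30), P1:S(30), P2:I | bus: BusRd,Flush
[20] P0: store L2 := 66 | P0:M(66), P1:I, P2:I | bus: BusUpgr
[21] P1: load  L3 | P0:I, P1:M(43), P2:I | bus: none
[22] P0: store L2 := 46 | P0:M(46), P1:I, P2:I | bus: none
[23] P2: store L2 := 93 | P0:I, P1:I, P2:M(93) | bus: BusRdX,Flush
[24] P0: load  L2 | P0:S(93), P1:I, P2:S(93) | bus: BusRd,Flush
[25] P2: store L4 := 48 | P0:I, P1:I, P2:M(48) | bus: none
[26] P2: store L2 := 16 | P0:I, P1:I, P2:M(16) | bus: BusUpgr
[27] P2: store L4 := 31 | P0:I, P1:I, P2:M(31) | bus: none
[28] P0: store L2 := 36 | P0:M(36), P1:I, P2:I | bus: BusRdX,Flush

state = I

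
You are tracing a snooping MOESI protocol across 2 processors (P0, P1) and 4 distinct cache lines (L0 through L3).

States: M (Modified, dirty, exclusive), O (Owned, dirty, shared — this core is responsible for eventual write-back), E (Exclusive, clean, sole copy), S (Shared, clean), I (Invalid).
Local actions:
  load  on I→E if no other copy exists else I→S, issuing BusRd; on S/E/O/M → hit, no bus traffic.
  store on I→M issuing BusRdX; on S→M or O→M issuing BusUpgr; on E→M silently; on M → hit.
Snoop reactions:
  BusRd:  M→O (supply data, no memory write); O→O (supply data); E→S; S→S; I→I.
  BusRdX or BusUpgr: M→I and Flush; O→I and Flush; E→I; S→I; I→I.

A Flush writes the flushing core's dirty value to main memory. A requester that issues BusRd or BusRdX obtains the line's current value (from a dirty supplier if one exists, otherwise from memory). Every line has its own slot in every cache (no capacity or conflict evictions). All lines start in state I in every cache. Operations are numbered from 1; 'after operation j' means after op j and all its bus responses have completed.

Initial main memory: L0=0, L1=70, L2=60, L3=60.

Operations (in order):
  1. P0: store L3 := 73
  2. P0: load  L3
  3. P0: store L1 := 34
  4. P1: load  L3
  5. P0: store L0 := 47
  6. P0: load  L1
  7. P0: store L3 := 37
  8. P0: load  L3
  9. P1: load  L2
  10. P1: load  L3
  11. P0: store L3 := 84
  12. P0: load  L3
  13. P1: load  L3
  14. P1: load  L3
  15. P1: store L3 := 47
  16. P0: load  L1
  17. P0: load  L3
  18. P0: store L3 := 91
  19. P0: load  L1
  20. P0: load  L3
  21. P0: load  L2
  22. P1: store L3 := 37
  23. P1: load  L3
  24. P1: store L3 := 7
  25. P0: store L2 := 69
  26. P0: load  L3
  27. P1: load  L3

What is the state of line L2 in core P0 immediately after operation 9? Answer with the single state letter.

step 1: P0: store L3 := 73  ⟶  MI  (L3)  txn=BusRdX  M[L3]=60
step 2: P0: load  L3  ⟶  MI  (L3)  txn=∅  M[L3]=60
step 3: P0: store L1 := 34  ⟶  MI  (L1)  txn=BusRdX  M[L1]=70
step 4: P1: load  L3  ⟶  OS  (L3)  txn=BusRd  M[L3]=60
step 5: P0: store L0 := 47  ⟶  MI  (L0)  txn=BusRdX  M[L0]=0
step 6: P0: load  L1  ⟶  MI  (L1)  txn=∅  M[L1]=70
step 7: P0: store L3 := 37  ⟶  MI  (L3)  txn=BusUpgr  M[L3]=60
step 8: P0: load  L3  ⟶  MI  (L3)  txn=∅  M[L3]=60
step 9: P1: load  L2  ⟶  IE  (L2)  txn=BusRd  M[L2]=60
step 10: P1: load  L3  ⟶  OS  (L3)  txn=BusRd  M[L3]=60
step 11: P0: store L3 := 84  ⟶  MI  (L3)  txn=BusUpgr  M[L3]=60
step 12: P0: load  L3  ⟶  MI  (L3)  txn=∅  M[L3]=60
step 13: P1: load  L3  ⟶  OS  (L3)  txn=BusRd  M[L3]=60
step 14: P1: load  L3  ⟶  OS  (L3)  txn=∅  M[L3]=60
step 15: P1: store L3 := 47  ⟶  IM  (L3)  txn=BusUpgr+Flush  M[L3]=84
step 16: P0: load  L1  ⟶  MI  (L1)  txn=∅  M[L1]=70
step 17: P0: load  L3  ⟶  SO  (L3)  txn=BusRd  M[L3]=84
step 18: P0: store L3 := 91  ⟶  MI  (L3)  txn=BusUpgr+Flush  M[L3]=47
step 19: P0: load  L1  ⟶  MI  (L1)  txn=∅  M[L1]=70
step 20: P0: load  L3  ⟶  MI  (L3)  txn=∅  M[L3]=47
step 21: P0: load  L2  ⟶  SS  (L2)  txn=BusRd  M[L2]=60
step 22: P1: store L3 := 37  ⟶  IM  (L3)  txn=BusRdX+Flush  M[L3]=91
step 23: P1: load  L3  ⟶  IM  (L3)  txn=∅  M[L3]=91
step 24: P1: store L3 := 7  ⟶  IM  (L3)  txn=∅  M[L3]=91
step 25: P0: store L2 := 69  ⟶  MI  (L2)  txn=BusUpgr  M[L2]=60
step 26: P0: load  L3  ⟶  SO  (L3)  txn=BusRd  M[L3]=91
step 27: P1: load  L3  ⟶  SO  (L3)  txn=∅  M[L3]=91

state = I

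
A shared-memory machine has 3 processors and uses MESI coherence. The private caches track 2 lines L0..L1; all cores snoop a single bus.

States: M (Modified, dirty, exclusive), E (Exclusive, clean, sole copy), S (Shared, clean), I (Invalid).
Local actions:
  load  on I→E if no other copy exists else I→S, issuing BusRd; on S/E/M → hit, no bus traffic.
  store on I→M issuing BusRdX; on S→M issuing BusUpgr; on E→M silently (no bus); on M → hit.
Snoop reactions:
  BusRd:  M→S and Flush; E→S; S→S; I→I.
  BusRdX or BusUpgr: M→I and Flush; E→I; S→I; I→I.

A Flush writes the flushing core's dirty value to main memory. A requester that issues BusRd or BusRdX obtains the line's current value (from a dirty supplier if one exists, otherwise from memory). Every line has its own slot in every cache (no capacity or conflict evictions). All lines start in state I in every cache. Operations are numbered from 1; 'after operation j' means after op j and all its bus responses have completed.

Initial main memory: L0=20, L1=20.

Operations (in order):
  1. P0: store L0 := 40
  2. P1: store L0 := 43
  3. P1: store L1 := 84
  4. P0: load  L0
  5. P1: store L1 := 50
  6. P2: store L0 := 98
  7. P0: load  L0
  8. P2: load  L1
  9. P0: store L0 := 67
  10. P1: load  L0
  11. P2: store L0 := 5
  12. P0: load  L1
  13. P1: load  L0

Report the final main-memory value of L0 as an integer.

memory[L0] = 5

  op1 P0: store L0 := 40 → M/I/I on L0; bus BusRdX; mem=20
  op2 P1: store L0 := 43 → I/M/I on L0; bus BusRdX Flush; mem=40
  op3 P1: store L1 := 84 → I/M/I on L1; bus BusRdX; mem=20
  op4 P0: load  L0 → S/S/I on L0; bus BusRd Flush; mem=43
  op5 P1: store L1 := 50 → I/M/I on L1; bus (none); mem=20
  op6 P2: store L0 := 98 → I/I/M on L0; bus BusRdX; mem=43
  op7 P0: load  L0 → S/I/S on L0; bus BusRd Flush; mem=98
  op8 P2: load  L1 → I/S/S on L1; bus BusRd Flush; mem=50
  op9 P0: store L0 := 67 → M/I/I on L0; bus BusUpgr; mem=98
  op10 P1: load  L0 → S/S/I on L0; bus BusRd Flush; mem=67
  op11 P2: store L0 := 5 → I/I/M on L0; bus BusRdX; mem=67
  op12 P0: load  L1 → S/S/S on L1; bus BusRd; mem=50
  op13 P1: load  L0 → I/S/S on L0; bus BusRd Flush; mem=5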